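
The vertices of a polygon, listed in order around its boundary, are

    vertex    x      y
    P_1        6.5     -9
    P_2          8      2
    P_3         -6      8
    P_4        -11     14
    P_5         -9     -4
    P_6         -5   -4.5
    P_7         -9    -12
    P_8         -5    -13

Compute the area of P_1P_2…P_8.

280.75

Apply the shoelace (surveyor's) formula: 2A = Σ (x_i·y_{i+1} − x_{i+1}·y_i), indices taken mod 8.
Cross-terms: 85, 76, 4, 170, 20.5, 19.5, 57, 129.5  ⇒  Σ = 561.5
Area = |Σ|/2 = 280.75.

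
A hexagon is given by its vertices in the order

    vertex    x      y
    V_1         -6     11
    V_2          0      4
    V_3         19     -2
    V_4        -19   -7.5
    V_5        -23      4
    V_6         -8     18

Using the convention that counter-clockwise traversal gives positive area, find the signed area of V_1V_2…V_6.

Apply the shoelace (surveyor's) formula: 2A = Σ (x_i·y_{i+1} − x_{i+1}·y_i), indices taken mod 6.
Σ = (-24) + (-76) + (-180.5) + (-248.5) + (-382) + (20) = -891
Signed area = Σ/2 = -445.5 (negative ⇒ clockwise traversal).

-445.5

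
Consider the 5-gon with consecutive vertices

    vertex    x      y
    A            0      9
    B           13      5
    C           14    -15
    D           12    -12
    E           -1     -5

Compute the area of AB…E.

A→B: (0)(5) − (13)(9) = -117
B→C: (13)(-15) − (14)(5) = -265
C→D: (14)(-12) − (12)(-15) = 12
D→E: (12)(-5) − (-1)(-12) = -72
E→A: (-1)(9) − (0)(-5) = -9
Σ = -451
Area = |Σ|/2 = 225.5.

225.5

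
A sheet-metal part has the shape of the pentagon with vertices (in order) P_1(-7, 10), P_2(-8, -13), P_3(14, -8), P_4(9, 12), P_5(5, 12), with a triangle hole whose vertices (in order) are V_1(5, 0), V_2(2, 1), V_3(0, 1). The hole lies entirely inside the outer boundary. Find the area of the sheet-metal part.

Outer boundary:
P_1→P_2: (-7)(-13) − (-8)(10) = 171
P_2→P_3: (-8)(-8) − (14)(-13) = 246
P_3→P_4: (14)(12) − (9)(-8) = 240
P_4→P_5: (9)(12) − (5)(12) = 48
P_5→P_1: (5)(10) − (-7)(12) = 134
Σ = 839
Area = |Σ|/2 = 419.5.
Hole:
Cross-terms: 5, 2, -5  ⇒  Σ = 2
Area = |Σ|/2 = 1.
Net area = 419.5 − 1 = 418.5.

418.5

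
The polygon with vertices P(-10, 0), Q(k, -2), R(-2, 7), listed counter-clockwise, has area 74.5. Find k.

Write out the shoelace sum; only the two edges meeting at Q involve k:
2·Area = [((-10)·(-2) − k·0) + (k·7 − (-2)·(-2))] + 70
       = 7·k + 86 = 149
⇒ k = 9.

9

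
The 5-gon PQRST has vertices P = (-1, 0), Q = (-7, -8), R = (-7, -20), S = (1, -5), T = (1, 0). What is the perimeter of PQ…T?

46

|PQ| = √((-6)² + (-8)²) = √100 = 10
|QR| = √((0)² + (-12)²) = √144 = 12
|RS| = √((8)² + (15)²) = √289 = 17
|ST| = √((0)² + (5)²) = √25 = 5
|TP| = √((-2)² + (0)²) = √4 = 2
Perimeter = 10 + 12 + 17 + 5 + 2 = 46.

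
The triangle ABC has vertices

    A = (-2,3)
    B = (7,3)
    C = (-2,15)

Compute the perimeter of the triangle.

36

|AB| = √((9)² + (0)²) = √81 = 9
|BC| = √((-9)² + (12)²) = √225 = 15
|CA| = √((0)² + (-12)²) = √144 = 12
Perimeter = 9 + 15 + 12 = 36.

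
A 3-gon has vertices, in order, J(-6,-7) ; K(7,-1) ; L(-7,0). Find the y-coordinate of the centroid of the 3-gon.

-8/3

Apply the surveyor's formula. First the cross-terms c_i = x_i·y_{i+1} − x_{i+1}·y_i:
  55, -7, 49  ⇒  2A = 97, A = 48.5.
Then Σ (y_i + y_{i+1})·c_i = -776, so ȳ = -776 / (6·48.5) = -8/3.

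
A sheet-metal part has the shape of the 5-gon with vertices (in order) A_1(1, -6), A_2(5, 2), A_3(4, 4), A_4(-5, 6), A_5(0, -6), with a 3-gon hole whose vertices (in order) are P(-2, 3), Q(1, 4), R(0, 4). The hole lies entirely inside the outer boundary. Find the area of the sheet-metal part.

61.5

Outer boundary:
Σ = (32) + (12) + (44) + (30) + (6) = 124
Area = |Σ|/2 = 62.
Hole:
P→Q: (-2)(4) − (1)(3) = -11
Q→R: (1)(4) − (0)(4) = 4
R→P: (0)(3) − (-2)(4) = 8
Σ = 1
Area = |Σ|/2 = 0.5.
Net area = 62 − 0.5 = 61.5.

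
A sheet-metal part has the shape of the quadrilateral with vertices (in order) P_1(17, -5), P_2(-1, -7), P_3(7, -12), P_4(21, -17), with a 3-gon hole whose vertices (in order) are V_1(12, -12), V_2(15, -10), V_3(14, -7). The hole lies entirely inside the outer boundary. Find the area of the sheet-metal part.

Outer boundary:
Apply the surveyor's formula: 2A = Σ (x_i·y_{i+1} − x_{i+1}·y_i), indices taken mod 4.
Σ = (-124) + (61) + (133) + (184) = 254
Area = |Σ|/2 = 127.
Hole:
V_1→V_2: (12)(-10) − (15)(-12) = 60
V_2→V_3: (15)(-7) − (14)(-10) = 35
V_3→V_1: (14)(-12) − (12)(-7) = -84
Σ = 11
Area = |Σ|/2 = 5.5.
Net area = 127 − 5.5 = 121.5.

121.5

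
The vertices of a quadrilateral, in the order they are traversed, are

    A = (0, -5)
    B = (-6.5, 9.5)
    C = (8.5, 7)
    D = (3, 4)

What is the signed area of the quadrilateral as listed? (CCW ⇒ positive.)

-80.375

Σ = (-32.5) + (-126.25) + (13) + (-15) = -160.75
Signed area = Σ/2 = -80.375 (negative ⇒ clockwise traversal).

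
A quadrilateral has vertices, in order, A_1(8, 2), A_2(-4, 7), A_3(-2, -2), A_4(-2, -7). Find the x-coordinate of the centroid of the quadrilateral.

Apply the surveyor's formula. First the cross-terms c_i = x_i·y_{i+1} − x_{i+1}·y_i:
  64, 22, 10, 52  ⇒  2A = 148, A = 74.
Then Σ (x_i + x_{i+1})·c_i = 396, so x̄ = 396 / (6·74) = 33/37.

33/37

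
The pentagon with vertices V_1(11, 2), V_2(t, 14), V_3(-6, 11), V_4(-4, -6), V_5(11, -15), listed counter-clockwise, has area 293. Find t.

-5

The doubled signed area Σ (x_i y_{i+1} − x_{i+1} y_i) is linear in t.
With t=0 it equals 631; the coefficient of t is 9 (from the two edges through V_2).
So 9·t + 631 = 2·293 = 586 ⇒ t = -5.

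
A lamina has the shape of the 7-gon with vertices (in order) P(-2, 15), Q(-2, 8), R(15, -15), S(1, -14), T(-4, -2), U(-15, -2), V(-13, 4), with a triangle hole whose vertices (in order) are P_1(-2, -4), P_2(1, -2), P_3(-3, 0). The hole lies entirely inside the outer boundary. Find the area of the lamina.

305

Outer boundary:
Cross-terms: 14, -90, -195, -58, -22, -86, -187  ⇒  Σ = -624
Area = |Σ|/2 = 312.
Hole:
Apply the shoelace formula: 2A = Σ (x_i·y_{i+1} − x_{i+1}·y_i), indices taken mod 3.
P_1→P_2: (-2)(-2) − (1)(-4) = 8
P_2→P_3: (1)(0) − (-3)(-2) = -6
P_3→P_1: (-3)(-4) − (-2)(0) = 12
Σ = 14
Area = |Σ|/2 = 7.
Net area = 312 − 7 = 305.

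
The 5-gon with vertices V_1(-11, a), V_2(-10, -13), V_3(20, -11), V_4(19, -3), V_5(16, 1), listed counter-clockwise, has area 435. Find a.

The doubled signed area Σ (x_i y_{i+1} − x_{i+1} y_i) is linear in a.
With a=0 it equals 740; the coefficient of a is 26 (from the two edges through V_1).
So 26·a + 740 = 2·435 = 870 ⇒ a = 5.

5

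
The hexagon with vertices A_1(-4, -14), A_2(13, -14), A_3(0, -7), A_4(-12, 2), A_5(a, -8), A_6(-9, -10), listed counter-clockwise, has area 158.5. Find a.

Write out the shoelace sum; only the two edges meeting at A_5 involve a:
2·Area = [((-12)·(-8) − a·2) + (a·(-10) − (-9)·(-8))] + 149
       = -12·a + 173 = 317
⇒ a = -12.

-12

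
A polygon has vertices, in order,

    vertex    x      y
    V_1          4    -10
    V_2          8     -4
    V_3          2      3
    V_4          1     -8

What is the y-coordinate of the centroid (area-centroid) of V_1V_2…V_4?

-1229/297

Apply the shoelace formula. First the cross-terms c_i = x_i·y_{i+1} − x_{i+1}·y_i:
  64, 32, -19, 22  ⇒  2A = 99, A = 49.5.
Then Σ (y_i + y_{i+1})·c_i = -1229, so ȳ = -1229 / (6·49.5) = -1229/297.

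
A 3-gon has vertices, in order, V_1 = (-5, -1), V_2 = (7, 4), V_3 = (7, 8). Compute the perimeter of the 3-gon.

32

|V_1V_2| = √((12)² + (5)²) = √169 = 13
|V_2V_3| = √((0)² + (4)²) = √16 = 4
|V_3V_1| = √((-12)² + (-9)²) = √225 = 15
Perimeter = 13 + 4 + 15 = 32.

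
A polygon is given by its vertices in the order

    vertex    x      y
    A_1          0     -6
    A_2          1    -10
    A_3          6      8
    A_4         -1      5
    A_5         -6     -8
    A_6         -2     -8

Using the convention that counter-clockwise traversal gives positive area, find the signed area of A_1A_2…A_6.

A_1→A_2: (0)(-10) − (1)(-6) = 6
A_2→A_3: (1)(8) − (6)(-10) = 68
A_3→A_4: (6)(5) − (-1)(8) = 38
A_4→A_5: (-1)(-8) − (-6)(5) = 38
A_5→A_6: (-6)(-8) − (-2)(-8) = 32
A_6→A_1: (-2)(-6) − (0)(-8) = 12
Σ = 194
Signed area = Σ/2 = 97 (positive ⇒ counter-clockwise traversal).

97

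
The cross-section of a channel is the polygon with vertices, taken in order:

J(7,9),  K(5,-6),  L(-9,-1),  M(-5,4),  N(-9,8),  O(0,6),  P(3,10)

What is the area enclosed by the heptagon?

153

J→K: (7)(-6) − (5)(9) = -87
K→L: (5)(-1) − (-9)(-6) = -59
L→M: (-9)(4) − (-5)(-1) = -41
M→N: (-5)(8) − (-9)(4) = -4
N→O: (-9)(6) − (0)(8) = -54
O→P: (0)(10) − (3)(6) = -18
P→J: (3)(9) − (7)(10) = -43
Σ = -306
Area = |Σ|/2 = 153.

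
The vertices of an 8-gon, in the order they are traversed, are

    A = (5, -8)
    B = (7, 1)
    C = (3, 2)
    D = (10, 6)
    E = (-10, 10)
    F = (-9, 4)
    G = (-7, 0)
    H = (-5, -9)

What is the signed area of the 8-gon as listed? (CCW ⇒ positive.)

228

Apply the shoelace (surveyor's) formula: 2A = Σ (x_i·y_{i+1} − x_{i+1}·y_i), indices taken mod 8.
Cross-terms: 61, 11, -2, 160, 50, 28, 63, 85  ⇒  Σ = 456
Signed area = Σ/2 = 228 (positive ⇒ counter-clockwise traversal).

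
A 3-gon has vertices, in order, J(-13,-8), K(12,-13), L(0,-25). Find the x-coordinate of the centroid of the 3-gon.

Apply the shoelace (surveyor's) formula. First the cross-terms c_i = x_i·y_{i+1} − x_{i+1}·y_i:
  265, -300, -325  ⇒  2A = -360, A = -180.
Then Σ (x_i + x_{i+1})·c_i = 360, so x̄ = 360 / (6·(-180)) = -1/3.

-1/3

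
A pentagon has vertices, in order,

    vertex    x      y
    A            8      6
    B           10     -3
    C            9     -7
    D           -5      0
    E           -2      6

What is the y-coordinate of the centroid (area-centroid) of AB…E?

Apply the surveyor's formula. First the cross-terms c_i = x_i·y_{i+1} − x_{i+1}·y_i:
  -84, -43, -35, -30, -60  ⇒  2A = -252, A = -126.
Then Σ (y_i + y_{i+1})·c_i = -477, so ȳ = -477 / (6·(-126)) = 53/84.

53/84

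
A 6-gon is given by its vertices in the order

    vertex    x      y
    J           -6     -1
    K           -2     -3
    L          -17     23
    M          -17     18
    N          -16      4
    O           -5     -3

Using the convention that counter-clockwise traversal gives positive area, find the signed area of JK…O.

Cross-terms: 16, -97, 85, 220, 68, -13  ⇒  Σ = 279
Signed area = Σ/2 = 139.5 (positive ⇒ counter-clockwise traversal).

139.5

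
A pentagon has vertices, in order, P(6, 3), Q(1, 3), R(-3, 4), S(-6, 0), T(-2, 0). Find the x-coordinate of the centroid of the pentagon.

Apply the shoelace formula. First the cross-terms c_i = x_i·y_{i+1} − x_{i+1}·y_i:
  15, 13, 24, 0, -6  ⇒  2A = 46, A = 23.
Then Σ (x_i + x_{i+1})·c_i = -161, so x̄ = -161 / (6·23) = -7/6.

-7/6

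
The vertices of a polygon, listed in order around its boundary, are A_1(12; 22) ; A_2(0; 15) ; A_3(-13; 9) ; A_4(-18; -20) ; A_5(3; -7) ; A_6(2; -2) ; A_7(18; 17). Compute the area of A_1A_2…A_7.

626.5

Apply Gauss's area formula: 2A = Σ (x_i·y_{i+1} − x_{i+1}·y_i), indices taken mod 7.
Σ = (180) + (195) + (422) + (186) + (8) + (70) + (192) = 1253
Area = |Σ|/2 = 626.5.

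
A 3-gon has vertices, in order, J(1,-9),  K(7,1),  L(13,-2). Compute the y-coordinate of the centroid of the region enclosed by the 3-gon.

Apply Gauss's area formula. First the cross-terms c_i = x_i·y_{i+1} − x_{i+1}·y_i:
  64, -27, -115  ⇒  2A = -78, A = -39.
Then Σ (y_i + y_{i+1})·c_i = 780, so ȳ = 780 / (6·(-39)) = -10/3.

-10/3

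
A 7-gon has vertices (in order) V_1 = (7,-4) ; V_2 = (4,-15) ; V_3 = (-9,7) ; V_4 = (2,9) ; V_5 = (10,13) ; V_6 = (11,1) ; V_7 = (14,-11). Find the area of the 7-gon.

Apply the shoelace formula: 2A = Σ (x_i·y_{i+1} − x_{i+1}·y_i), indices taken mod 7.
Σ = (-89) + (-107) + (-95) + (-64) + (-133) + (-135) + (21) = -602
Area = |Σ|/2 = 301.

301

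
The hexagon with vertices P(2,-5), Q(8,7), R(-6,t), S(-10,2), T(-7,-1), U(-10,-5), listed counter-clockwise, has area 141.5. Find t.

5

Write out the shoelace sum; only the two edges meeting at R involve t:
2·Area = [(8·t − (-6)·7) + ((-6)·2 − (-10)·t)] + 163
       = 18·t + 193 = 283
⇒ t = 5.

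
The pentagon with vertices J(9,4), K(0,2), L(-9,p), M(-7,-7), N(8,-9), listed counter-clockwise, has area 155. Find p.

Write out the shoelace sum; only the two edges meeting at L involve p:
2·Area = [(0·p − (-9)·2) + ((-9)·(-7) − (-7)·p)] + 250
       = 7·p + 331 = 310
⇒ p = -3.

-3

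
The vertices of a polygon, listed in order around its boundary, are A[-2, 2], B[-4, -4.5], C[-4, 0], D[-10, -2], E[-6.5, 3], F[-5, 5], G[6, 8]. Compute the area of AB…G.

Σ = (17) + (-18) + (8) + (-43) + (-17.5) + (-70) + (28) = -95.5
Area = |Σ|/2 = 47.75.

47.75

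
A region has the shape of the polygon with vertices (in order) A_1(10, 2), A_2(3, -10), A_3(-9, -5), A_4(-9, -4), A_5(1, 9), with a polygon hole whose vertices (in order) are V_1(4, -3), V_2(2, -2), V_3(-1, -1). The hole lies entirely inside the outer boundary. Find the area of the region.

192

Outer boundary:
Apply Gauss's area formula: 2A = Σ (x_i·y_{i+1} − x_{i+1}·y_i), indices taken mod 5.
Σ = (-106) + (-105) + (-9) + (-77) + (-88) = -385
Area = |Σ|/2 = 192.5.
Hole:
Apply Gauss's area formula: 2A = Σ (x_i·y_{i+1} − x_{i+1}·y_i), indices taken mod 3.
Σ = (-2) + (-4) + (7) = 1
Area = |Σ|/2 = 0.5.
Net area = 192.5 − 0.5 = 192.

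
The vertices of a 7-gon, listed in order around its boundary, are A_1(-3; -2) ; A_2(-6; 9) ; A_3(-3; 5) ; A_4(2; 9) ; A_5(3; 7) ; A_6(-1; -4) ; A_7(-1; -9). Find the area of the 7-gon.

Apply the shoelace formula: 2A = Σ (x_i·y_{i+1} − x_{i+1}·y_i), indices taken mod 7.
Σ = (-39) + (-3) + (-37) + (-13) + (-5) + (5) + (-25) = -117
Area = |Σ|/2 = 58.5.

58.5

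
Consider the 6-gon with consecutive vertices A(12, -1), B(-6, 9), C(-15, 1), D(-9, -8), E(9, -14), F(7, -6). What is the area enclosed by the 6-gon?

333.5

Apply the shoelace formula: 2A = Σ (x_i·y_{i+1} − x_{i+1}·y_i), indices taken mod 6.
Σ = (102) + (129) + (129) + (198) + (44) + (65) = 667
Area = |Σ|/2 = 333.5.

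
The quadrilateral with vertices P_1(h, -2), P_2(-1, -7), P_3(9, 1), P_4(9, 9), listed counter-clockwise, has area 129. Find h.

Write out the shoelace sum; only the two edges meeting at P_1 involve h:
2·Area = [(9·(-2) − h·9) + (h·(-7) − (-1)·(-2))] + 134
       = -16·h + 114 = 258
⇒ h = -9.

-9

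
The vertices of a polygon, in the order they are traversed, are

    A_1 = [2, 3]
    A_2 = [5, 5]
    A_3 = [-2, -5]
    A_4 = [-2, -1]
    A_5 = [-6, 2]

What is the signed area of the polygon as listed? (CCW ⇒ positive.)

-30

Σ = (-5) + (-15) + (-8) + (-10) + (-22) = -60
Signed area = Σ/2 = -30 (negative ⇒ clockwise traversal).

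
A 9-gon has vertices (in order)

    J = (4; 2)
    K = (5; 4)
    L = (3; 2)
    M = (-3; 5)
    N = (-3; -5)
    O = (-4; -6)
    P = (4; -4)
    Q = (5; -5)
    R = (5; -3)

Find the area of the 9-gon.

Apply the shoelace formula: 2A = Σ (x_i·y_{i+1} − x_{i+1}·y_i), indices taken mod 9.
Σ = (6) + (-2) + (21) + (30) + (-2) + (40) + (0) + (10) + (22) = 125
Area = |Σ|/2 = 62.5.

62.5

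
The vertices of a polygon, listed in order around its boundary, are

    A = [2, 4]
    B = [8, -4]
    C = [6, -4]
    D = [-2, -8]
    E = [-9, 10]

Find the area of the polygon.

126

Apply the shoelace (surveyor's) formula: 2A = Σ (x_i·y_{i+1} − x_{i+1}·y_i), indices taken mod 5.
A→B: (2)(-4) − (8)(4) = -40
B→C: (8)(-4) − (6)(-4) = -8
C→D: (6)(-8) − (-2)(-4) = -56
D→E: (-2)(10) − (-9)(-8) = -92
E→A: (-9)(4) − (2)(10) = -56
Σ = -252
Area = |Σ|/2 = 126.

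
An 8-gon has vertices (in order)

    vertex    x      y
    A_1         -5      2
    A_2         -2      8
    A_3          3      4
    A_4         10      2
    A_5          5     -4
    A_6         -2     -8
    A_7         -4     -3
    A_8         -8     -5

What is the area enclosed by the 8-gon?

135.5

Apply the shoelace (surveyor's) formula: 2A = Σ (x_i·y_{i+1} − x_{i+1}·y_i), indices taken mod 8.
Σ = (-36) + (-32) + (-34) + (-50) + (-48) + (-26) + (-4) + (-41) = -271
Area = |Σ|/2 = 135.5.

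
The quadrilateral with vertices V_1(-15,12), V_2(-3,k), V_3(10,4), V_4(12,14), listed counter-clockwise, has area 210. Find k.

The doubled signed area Σ (x_i y_{i+1} − x_{i+1} y_i) is linear in k.
With k=0 it equals 470; the coefficient of k is -25 (from the two edges through V_2).
So -25·k + 470 = 2·210 = 420 ⇒ k = 2.

2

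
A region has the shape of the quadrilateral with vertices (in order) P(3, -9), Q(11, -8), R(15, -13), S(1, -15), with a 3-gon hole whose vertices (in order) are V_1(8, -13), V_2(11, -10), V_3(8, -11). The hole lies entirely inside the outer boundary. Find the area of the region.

Outer boundary:
Cross-terms: 75, -23, -212, 36  ⇒  Σ = -124
Area = |Σ|/2 = 62.
Hole:
Apply the surveyor's formula: 2A = Σ (x_i·y_{i+1} − x_{i+1}·y_i), indices taken mod 3.
Cross-terms: 63, -41, -16  ⇒  Σ = 6
Area = |Σ|/2 = 3.
Net area = 62 − 3 = 59.

59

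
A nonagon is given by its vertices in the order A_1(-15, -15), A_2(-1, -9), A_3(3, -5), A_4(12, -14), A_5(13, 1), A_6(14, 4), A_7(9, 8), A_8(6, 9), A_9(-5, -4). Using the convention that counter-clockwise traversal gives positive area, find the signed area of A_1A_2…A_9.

Apply the shoelace formula: 2A = Σ (x_i·y_{i+1} − x_{i+1}·y_i), indices taken mod 9.
Cross-terms: 120, 32, 18, 194, 38, 76, 33, 21, 15  ⇒  Σ = 547
Signed area = Σ/2 = 273.5 (positive ⇒ counter-clockwise traversal).

273.5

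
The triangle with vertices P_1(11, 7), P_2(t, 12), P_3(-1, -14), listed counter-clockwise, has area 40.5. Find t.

The doubled signed area Σ (x_i y_{i+1} − x_{i+1} y_i) is linear in t.
With t=0 it equals 291; the coefficient of t is -21 (from the two edges through P_2).
So -21·t + 291 = 2·40.5 = 81 ⇒ t = 10.

10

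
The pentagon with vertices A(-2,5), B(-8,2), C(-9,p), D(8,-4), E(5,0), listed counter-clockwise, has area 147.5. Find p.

Write out the shoelace sum; only the two edges meeting at C involve p:
2·Area = [((-8)·p − (-9)·2) + ((-9)·(-4) − 8·p)] + 81
       = -16·p + 135 = 295
⇒ p = -10.

-10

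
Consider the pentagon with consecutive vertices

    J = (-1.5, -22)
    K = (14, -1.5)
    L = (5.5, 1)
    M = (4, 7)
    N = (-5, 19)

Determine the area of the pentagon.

308.25

J→K: (-1.5)(-1.5) − (14)(-22) = 310.25
K→L: (14)(1) − (5.5)(-1.5) = 22.25
L→M: (5.5)(7) − (4)(1) = 34.5
M→N: (4)(19) − (-5)(7) = 111
N→J: (-5)(-22) − (-1.5)(19) = 138.5
Σ = 616.5
Area = |Σ|/2 = 308.25.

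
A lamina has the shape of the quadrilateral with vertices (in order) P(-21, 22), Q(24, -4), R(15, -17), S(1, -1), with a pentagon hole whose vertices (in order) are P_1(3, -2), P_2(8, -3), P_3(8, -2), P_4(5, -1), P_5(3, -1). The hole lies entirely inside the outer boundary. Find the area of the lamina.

Outer boundary:
Σ = (-444) + (-348) + (2) + (1) = -789
Area = |Σ|/2 = 394.5.
Hole:
Apply the surveyor's formula: 2A = Σ (x_i·y_{i+1} − x_{i+1}·y_i), indices taken mod 5.
Σ = (7) + (8) + (2) + (-2) + (-3) = 12
Area = |Σ|/2 = 6.
Net area = 394.5 − 6 = 388.5.

388.5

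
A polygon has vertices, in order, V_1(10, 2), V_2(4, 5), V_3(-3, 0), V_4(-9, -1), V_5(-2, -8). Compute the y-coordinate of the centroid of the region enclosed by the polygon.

-120/103

Apply the shoelace (surveyor's) formula. First the cross-terms c_i = x_i·y_{i+1} − x_{i+1}·y_i:
  42, 15, 3, 70, 76  ⇒  2A = 206, A = 103.
Then Σ (y_i + y_{i+1})·c_i = -720, so ȳ = -720 / (6·103) = -120/103.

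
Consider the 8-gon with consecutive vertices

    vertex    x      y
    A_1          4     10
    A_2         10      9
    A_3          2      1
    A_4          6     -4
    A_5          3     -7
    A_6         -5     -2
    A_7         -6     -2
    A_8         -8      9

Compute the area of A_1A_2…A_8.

Apply the shoelace (surveyor's) formula: 2A = Σ (x_i·y_{i+1} − x_{i+1}·y_i), indices taken mod 8.
Σ = (-64) + (-8) + (-14) + (-30) + (-41) + (-2) + (-70) + (-116) = -345
Area = |Σ|/2 = 172.5.

172.5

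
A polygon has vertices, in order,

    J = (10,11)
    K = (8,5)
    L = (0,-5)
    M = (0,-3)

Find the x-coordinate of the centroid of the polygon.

44/9

Apply Gauss's area formula. First the cross-terms c_i = x_i·y_{i+1} − x_{i+1}·y_i:
  -38, -40, 0, 30  ⇒  2A = -48, A = -24.
Then Σ (x_i + x_{i+1})·c_i = -704, so x̄ = -704 / (6·(-24)) = 44/9.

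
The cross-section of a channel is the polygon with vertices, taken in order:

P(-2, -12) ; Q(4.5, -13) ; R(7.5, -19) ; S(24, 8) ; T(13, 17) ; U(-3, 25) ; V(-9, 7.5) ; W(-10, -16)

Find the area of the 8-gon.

898.75

Apply the surveyor's formula: 2A = Σ (x_i·y_{i+1} − x_{i+1}·y_i), indices taken mod 8.
P→Q: (-2)(-13) − (4.5)(-12) = 80
Q→R: (4.5)(-19) − (7.5)(-13) = 12
R→S: (7.5)(8) − (24)(-19) = 516
S→T: (24)(17) − (13)(8) = 304
T→U: (13)(25) − (-3)(17) = 376
U→V: (-3)(7.5) − (-9)(25) = 202.5
V→W: (-9)(-16) − (-10)(7.5) = 219
W→P: (-10)(-12) − (-2)(-16) = 88
Σ = 1797.5
Area = |Σ|/2 = 898.75.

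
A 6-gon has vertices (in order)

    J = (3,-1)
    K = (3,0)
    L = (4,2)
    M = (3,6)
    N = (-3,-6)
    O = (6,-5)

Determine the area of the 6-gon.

43.5

Apply the shoelace formula: 2A = Σ (x_i·y_{i+1} − x_{i+1}·y_i), indices taken mod 6.
Σ = (3) + (6) + (18) + (0) + (51) + (9) = 87
Area = |Σ|/2 = 43.5.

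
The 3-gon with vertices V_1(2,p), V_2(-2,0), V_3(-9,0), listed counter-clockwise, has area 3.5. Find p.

-1

The doubled signed area Σ (x_i y_{i+1} − x_{i+1} y_i) is linear in p.
With p=0 it equals 0; the coefficient of p is -7 (from the two edges through V_1).
So -7·p + 0 = 2·3.5 = 7 ⇒ p = -1.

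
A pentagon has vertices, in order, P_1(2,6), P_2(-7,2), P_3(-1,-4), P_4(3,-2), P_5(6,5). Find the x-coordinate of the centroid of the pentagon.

Apply the shoelace formula. First the cross-terms c_i = x_i·y_{i+1} − x_{i+1}·y_i:
  46, 30, 14, 27, 26  ⇒  2A = 143, A = 71.5.
Then Σ (x_i + x_{i+1})·c_i = 9, so x̄ = 9 / (6·71.5) = 3/143.

3/143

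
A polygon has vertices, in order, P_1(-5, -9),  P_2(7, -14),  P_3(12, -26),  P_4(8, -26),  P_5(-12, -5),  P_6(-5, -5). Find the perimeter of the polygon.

|P_1P_2| = √((12)² + (-5)²) = √169 = 13
|P_2P_3| = √((5)² + (-12)²) = √169 = 13
|P_3P_4| = √((-4)² + (0)²) = √16 = 4
|P_4P_5| = √((-20)² + (21)²) = √841 = 29
|P_5P_6| = √((7)² + (0)²) = √49 = 7
|P_6P_1| = √((0)² + (-4)²) = √16 = 4
Perimeter = 13 + 13 + 4 + 29 + 7 + 4 = 70.

70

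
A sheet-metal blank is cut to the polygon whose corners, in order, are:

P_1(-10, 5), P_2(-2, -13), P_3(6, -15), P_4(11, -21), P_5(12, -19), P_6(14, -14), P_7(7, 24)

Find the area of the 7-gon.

568.5

Apply the surveyor's formula: 2A = Σ (x_i·y_{i+1} − x_{i+1}·y_i), indices taken mod 7.
Σ = (140) + (108) + (39) + (43) + (98) + (434) + (275) = 1137
Area = |Σ|/2 = 568.5.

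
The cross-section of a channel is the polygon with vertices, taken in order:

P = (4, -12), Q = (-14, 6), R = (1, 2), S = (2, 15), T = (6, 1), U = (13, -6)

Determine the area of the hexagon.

218

Apply Gauss's area formula: 2A = Σ (x_i·y_{i+1} − x_{i+1}·y_i), indices taken mod 6.
Σ = (-144) + (-34) + (11) + (-88) + (-49) + (-132) = -436
Area = |Σ|/2 = 218.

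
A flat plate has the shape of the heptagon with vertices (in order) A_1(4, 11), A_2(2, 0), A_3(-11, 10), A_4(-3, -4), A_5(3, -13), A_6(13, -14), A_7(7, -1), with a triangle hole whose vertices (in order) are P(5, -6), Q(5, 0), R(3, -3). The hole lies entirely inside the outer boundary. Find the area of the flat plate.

Outer boundary:
Σ = (-22) + (20) + (74) + (51) + (127) + (85) + (81) = 416
Area = |Σ|/2 = 208.
Hole:
Σ = (30) + (-15) + (-3) = 12
Area = |Σ|/2 = 6.
Net area = 208 − 6 = 202.

202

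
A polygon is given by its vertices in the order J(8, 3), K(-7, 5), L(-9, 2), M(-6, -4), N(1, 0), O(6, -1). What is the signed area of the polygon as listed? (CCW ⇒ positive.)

84.5

Apply the shoelace formula: 2A = Σ (x_i·y_{i+1} − x_{i+1}·y_i), indices taken mod 6.
Σ = (61) + (31) + (48) + (4) + (-1) + (26) = 169
Signed area = Σ/2 = 84.5 (positive ⇒ counter-clockwise traversal).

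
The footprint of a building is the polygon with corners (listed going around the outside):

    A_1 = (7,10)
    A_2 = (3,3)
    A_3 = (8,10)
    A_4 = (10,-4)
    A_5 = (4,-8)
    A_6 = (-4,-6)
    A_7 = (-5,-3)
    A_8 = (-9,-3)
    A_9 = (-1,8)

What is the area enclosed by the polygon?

213

Apply Gauss's area formula: 2A = Σ (x_i·y_{i+1} − x_{i+1}·y_i), indices taken mod 9.
A_1→A_2: (7)(3) − (3)(10) = -9
A_2→A_3: (3)(10) − (8)(3) = 6
A_3→A_4: (8)(-4) − (10)(10) = -132
A_4→A_5: (10)(-8) − (4)(-4) = -64
A_5→A_6: (4)(-6) − (-4)(-8) = -56
A_6→A_7: (-4)(-3) − (-5)(-6) = -18
A_7→A_8: (-5)(-3) − (-9)(-3) = -12
A_8→A_9: (-9)(8) − (-1)(-3) = -75
A_9→A_1: (-1)(10) − (7)(8) = -66
Σ = -426
Area = |Σ|/2 = 213.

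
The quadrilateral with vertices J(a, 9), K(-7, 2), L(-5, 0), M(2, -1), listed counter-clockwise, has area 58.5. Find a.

Write out the shoelace sum; only the two edges meeting at J involve a:
2·Area = [(2·9 − a·(-1)) + (a·2 − (-7)·9)] + 15
       = 3·a + 96 = 117
⇒ a = 7.

7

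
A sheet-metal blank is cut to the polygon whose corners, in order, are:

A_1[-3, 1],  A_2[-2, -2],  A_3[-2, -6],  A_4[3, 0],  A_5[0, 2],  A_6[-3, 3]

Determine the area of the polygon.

Σ = (8) + (8) + (18) + (6) + (6) + (6) = 52
Area = |Σ|/2 = 26.

26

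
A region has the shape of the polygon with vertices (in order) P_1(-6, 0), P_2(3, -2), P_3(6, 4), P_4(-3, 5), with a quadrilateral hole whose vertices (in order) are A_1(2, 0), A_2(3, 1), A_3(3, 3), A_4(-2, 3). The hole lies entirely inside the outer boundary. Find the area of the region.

Outer boundary:
Apply Gauss's area formula: 2A = Σ (x_i·y_{i+1} − x_{i+1}·y_i), indices taken mod 4.
Cross-terms: 12, 24, 42, 30  ⇒  Σ = 108
Area = |Σ|/2 = 54.
Hole:
Apply the surveyor's formula: 2A = Σ (x_i·y_{i+1} − x_{i+1}·y_i), indices taken mod 4.
A_1→A_2: (2)(1) − (3)(0) = 2
A_2→A_3: (3)(3) − (3)(1) = 6
A_3→A_4: (3)(3) − (-2)(3) = 15
A_4→A_1: (-2)(0) − (2)(3) = -6
Σ = 17
Area = |Σ|/2 = 8.5.
Net area = 54 − 8.5 = 45.5.

45.5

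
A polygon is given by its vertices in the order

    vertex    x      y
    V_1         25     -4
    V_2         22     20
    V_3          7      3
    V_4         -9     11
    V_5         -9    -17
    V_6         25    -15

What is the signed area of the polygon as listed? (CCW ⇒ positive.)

V_1→V_2: (25)(20) − (22)(-4) = 588
V_2→V_3: (22)(3) − (7)(20) = -74
V_3→V_4: (7)(11) − (-9)(3) = 104
V_4→V_5: (-9)(-17) − (-9)(11) = 252
V_5→V_6: (-9)(-15) − (25)(-17) = 560
V_6→V_1: (25)(-4) − (25)(-15) = 275
Σ = 1705
Signed area = Σ/2 = 852.5 (positive ⇒ counter-clockwise traversal).

852.5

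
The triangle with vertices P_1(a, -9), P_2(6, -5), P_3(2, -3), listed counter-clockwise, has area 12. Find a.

2

The doubled signed area Σ (x_i y_{i+1} − x_{i+1} y_i) is linear in a.
With a=0 it equals 28; the coefficient of a is -2 (from the two edges through P_1).
So -2·a + 28 = 2·12 = 24 ⇒ a = 2.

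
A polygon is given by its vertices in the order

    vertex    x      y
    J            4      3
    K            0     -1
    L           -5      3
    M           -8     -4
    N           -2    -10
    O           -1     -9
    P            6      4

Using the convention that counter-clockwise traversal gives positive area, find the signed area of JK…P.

83.5

Σ = (-4) + (-5) + (44) + (72) + (8) + (50) + (2) = 167
Signed area = Σ/2 = 83.5 (positive ⇒ counter-clockwise traversal).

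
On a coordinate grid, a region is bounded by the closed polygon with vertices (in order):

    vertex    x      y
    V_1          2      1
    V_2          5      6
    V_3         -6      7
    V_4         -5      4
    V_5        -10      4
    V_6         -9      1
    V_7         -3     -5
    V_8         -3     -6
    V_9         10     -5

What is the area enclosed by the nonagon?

Apply Gauss's area formula: 2A = Σ (x_i·y_{i+1} − x_{i+1}·y_i), indices taken mod 9.
V_1→V_2: (2)(6) − (5)(1) = 7
V_2→V_3: (5)(7) − (-6)(6) = 71
V_3→V_4: (-6)(4) − (-5)(7) = 11
V_4→V_5: (-5)(4) − (-10)(4) = 20
V_5→V_6: (-10)(1) − (-9)(4) = 26
V_6→V_7: (-9)(-5) − (-3)(1) = 48
V_7→V_8: (-3)(-6) − (-3)(-5) = 3
V_8→V_9: (-3)(-5) − (10)(-6) = 75
V_9→V_1: (10)(1) − (2)(-5) = 20
Σ = 281
Area = |Σ|/2 = 140.5.

140.5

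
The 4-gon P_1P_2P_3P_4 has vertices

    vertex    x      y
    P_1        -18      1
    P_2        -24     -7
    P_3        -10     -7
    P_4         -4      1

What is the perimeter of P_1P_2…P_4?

48

|P_1P_2| = √((-6)² + (-8)²) = √100 = 10
|P_2P_3| = √((14)² + (0)²) = √196 = 14
|P_3P_4| = √((6)² + (8)²) = √100 = 10
|P_4P_1| = √((-14)² + (0)²) = √196 = 14
Perimeter = 10 + 14 + 10 + 14 = 48.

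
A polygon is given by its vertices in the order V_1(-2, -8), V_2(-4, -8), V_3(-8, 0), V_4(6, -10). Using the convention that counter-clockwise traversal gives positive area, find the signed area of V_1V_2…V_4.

Cross-terms: -16, -64, 80, -68  ⇒  Σ = -68
Signed area = Σ/2 = -34 (negative ⇒ clockwise traversal).

-34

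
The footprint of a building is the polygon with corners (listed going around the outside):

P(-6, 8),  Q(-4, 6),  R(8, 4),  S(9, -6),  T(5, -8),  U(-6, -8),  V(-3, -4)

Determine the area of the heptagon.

165

P→Q: (-6)(6) − (-4)(8) = -4
Q→R: (-4)(4) − (8)(6) = -64
R→S: (8)(-6) − (9)(4) = -84
S→T: (9)(-8) − (5)(-6) = -42
T→U: (5)(-8) − (-6)(-8) = -88
U→V: (-6)(-4) − (-3)(-8) = 0
V→P: (-3)(8) − (-6)(-4) = -48
Σ = -330
Area = |Σ|/2 = 165.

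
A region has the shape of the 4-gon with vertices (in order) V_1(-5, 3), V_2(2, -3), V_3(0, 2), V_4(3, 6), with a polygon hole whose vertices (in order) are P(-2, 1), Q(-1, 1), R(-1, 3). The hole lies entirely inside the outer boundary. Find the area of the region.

Outer boundary:
Apply Gauss's area formula: 2A = Σ (x_i·y_{i+1} − x_{i+1}·y_i), indices taken mod 4.
Σ = (9) + (4) + (-6) + (39) = 46
Area = |Σ|/2 = 23.
Hole:
Apply Gauss's area formula: 2A = Σ (x_i·y_{i+1} − x_{i+1}·y_i), indices taken mod 3.
Σ = (-1) + (-2) + (5) = 2
Area = |Σ|/2 = 1.
Net area = 23 − 1 = 22.

22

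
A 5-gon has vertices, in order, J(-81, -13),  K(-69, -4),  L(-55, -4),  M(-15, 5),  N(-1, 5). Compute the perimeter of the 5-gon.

166

|JK| = √((12)² + (9)²) = √225 = 15
|KL| = √((14)² + (0)²) = √196 = 14
|LM| = √((40)² + (9)²) = √1681 = 41
|MN| = √((14)² + (0)²) = √196 = 14
|NJ| = √((-80)² + (-18)²) = √6724 = 82
Perimeter = 15 + 14 + 41 + 14 + 82 = 166.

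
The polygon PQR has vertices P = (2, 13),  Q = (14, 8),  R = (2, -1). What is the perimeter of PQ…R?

42

|PQ| = √((12)² + (-5)²) = √169 = 13
|QR| = √((-12)² + (-9)²) = √225 = 15
|RP| = √((0)² + (14)²) = √196 = 14
Perimeter = 13 + 15 + 14 = 42.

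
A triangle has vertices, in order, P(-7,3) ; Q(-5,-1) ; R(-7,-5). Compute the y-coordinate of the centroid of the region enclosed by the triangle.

Apply the shoelace formula. First the cross-terms c_i = x_i·y_{i+1} − x_{i+1}·y_i:
  22, 18, -56  ⇒  2A = -16, A = -8.
Then Σ (y_i + y_{i+1})·c_i = 48, so ȳ = 48 / (6·(-8)) = -1.

-1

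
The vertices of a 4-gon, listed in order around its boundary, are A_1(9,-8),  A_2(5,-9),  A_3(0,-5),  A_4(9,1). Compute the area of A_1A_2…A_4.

51

Σ = (-41) + (-25) + (45) + (-81) = -102
Area = |Σ|/2 = 51.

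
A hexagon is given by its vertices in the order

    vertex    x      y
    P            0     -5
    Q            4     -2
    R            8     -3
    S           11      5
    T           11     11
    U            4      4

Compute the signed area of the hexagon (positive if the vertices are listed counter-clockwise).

71.5

Σ = (20) + (4) + (73) + (66) + (0) + (-20) = 143
Signed area = Σ/2 = 71.5 (positive ⇒ counter-clockwise traversal).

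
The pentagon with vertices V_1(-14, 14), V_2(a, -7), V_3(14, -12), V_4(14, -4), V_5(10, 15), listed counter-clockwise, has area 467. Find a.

Write out the shoelace sum; only the two edges meeting at V_2 involve a:
2·Area = [((-14)·(-7) − a·14) + (a·(-12) − 14·(-7))] + 712
       = -26·a + 908 = 934
⇒ a = -1.

-1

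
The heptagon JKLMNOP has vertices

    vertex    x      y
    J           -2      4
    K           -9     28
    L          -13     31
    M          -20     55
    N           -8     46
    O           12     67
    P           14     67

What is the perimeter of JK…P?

|JK| = √((-7)² + (24)²) = √625 = 25
|KL| = √((-4)² + (3)²) = √25 = 5
|LM| = √((-7)² + (24)²) = √625 = 25
|MN| = √((12)² + (-9)²) = √225 = 15
|NO| = √((20)² + (21)²) = √841 = 29
|OP| = √((2)² + (0)²) = √4 = 2
|PJ| = √((-16)² + (-63)²) = √4225 = 65
Perimeter = 25 + 5 + 25 + 15 + 29 + 2 + 65 = 166.

166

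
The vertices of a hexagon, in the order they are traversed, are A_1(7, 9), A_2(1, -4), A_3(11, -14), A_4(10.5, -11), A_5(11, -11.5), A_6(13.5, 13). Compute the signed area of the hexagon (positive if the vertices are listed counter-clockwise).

174

Cross-terms: -37, 30, 26, 0.25, 298.25, 30.5  ⇒  Σ = 348
Signed area = Σ/2 = 174 (positive ⇒ counter-clockwise traversal).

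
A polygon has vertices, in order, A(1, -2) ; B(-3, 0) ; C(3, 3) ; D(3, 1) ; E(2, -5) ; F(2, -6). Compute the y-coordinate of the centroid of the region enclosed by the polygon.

-35/114

Apply the shoelace (surveyor's) formula. First the cross-terms c_i = x_i·y_{i+1} − x_{i+1}·y_i:
  -6, -9, -6, -17, -2, 2  ⇒  2A = -38, A = -19.
Then Σ (y_i + y_{i+1})·c_i = 35, so ȳ = 35 / (6·(-19)) = -35/114.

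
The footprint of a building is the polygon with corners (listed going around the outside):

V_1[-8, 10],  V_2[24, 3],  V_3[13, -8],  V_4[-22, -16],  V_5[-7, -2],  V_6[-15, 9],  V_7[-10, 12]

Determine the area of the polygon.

567

Cross-terms: -264, -231, -384, -68, -93, -90, -4  ⇒  Σ = -1134
Area = |Σ|/2 = 567.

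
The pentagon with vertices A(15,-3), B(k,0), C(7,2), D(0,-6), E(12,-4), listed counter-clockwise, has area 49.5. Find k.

9

The doubled signed area Σ (x_i y_{i+1} − x_{i+1} y_i) is linear in k.
With k=0 it equals 54; the coefficient of k is 5 (from the two edges through B).
So 5·k + 54 = 2·49.5 = 99 ⇒ k = 9.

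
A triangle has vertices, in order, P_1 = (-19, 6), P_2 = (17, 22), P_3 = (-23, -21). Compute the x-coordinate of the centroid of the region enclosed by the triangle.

-25/3

Apply the shoelace (surveyor's) formula. First the cross-terms c_i = x_i·y_{i+1} − x_{i+1}·y_i:
  -520, 149, -537  ⇒  2A = -908, A = -454.
Then Σ (x_i + x_{i+1})·c_i = 22700, so x̄ = 22700 / (6·(-454)) = -25/3.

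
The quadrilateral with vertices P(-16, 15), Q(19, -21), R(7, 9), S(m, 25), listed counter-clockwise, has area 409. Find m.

The doubled signed area Σ (x_i y_{i+1} − x_{i+1} y_i) is linear in m.
With m=0 it equals 944; the coefficient of m is 6 (from the two edges through S).
So 6·m + 944 = 2·409 = 818 ⇒ m = -21.

-21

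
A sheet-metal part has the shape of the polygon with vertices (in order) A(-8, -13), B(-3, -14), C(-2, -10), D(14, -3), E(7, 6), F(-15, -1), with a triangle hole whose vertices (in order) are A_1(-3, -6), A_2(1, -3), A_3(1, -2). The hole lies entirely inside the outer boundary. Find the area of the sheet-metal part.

296

Outer boundary:
A→B: (-8)(-14) − (-3)(-13) = 73
B→C: (-3)(-10) − (-2)(-14) = 2
C→D: (-2)(-3) − (14)(-10) = 146
D→E: (14)(6) − (7)(-3) = 105
E→F: (7)(-1) − (-15)(6) = 83
F→A: (-15)(-13) − (-8)(-1) = 187
Σ = 596
Area = |Σ|/2 = 298.
Hole:
A_1→A_2: (-3)(-3) − (1)(-6) = 15
A_2→A_3: (1)(-2) − (1)(-3) = 1
A_3→A_1: (1)(-6) − (-3)(-2) = -12
Σ = 4
Area = |Σ|/2 = 2.
Net area = 298 − 2 = 296.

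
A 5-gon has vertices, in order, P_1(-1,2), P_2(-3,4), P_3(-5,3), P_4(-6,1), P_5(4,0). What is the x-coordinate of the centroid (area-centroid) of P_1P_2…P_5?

Apply the shoelace (surveyor's) formula. First the cross-terms c_i = x_i·y_{i+1} − x_{i+1}·y_i:
  2, 11, 13, -4, 8  ⇒  2A = 30, A = 15.
Then Σ (x_i + x_{i+1})·c_i = -207, so x̄ = -207 / (6·15) = -2.3.

-2.3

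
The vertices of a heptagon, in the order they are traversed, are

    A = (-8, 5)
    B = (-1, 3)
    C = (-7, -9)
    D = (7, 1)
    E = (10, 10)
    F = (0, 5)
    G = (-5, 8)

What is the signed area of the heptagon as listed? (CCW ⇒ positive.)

Cross-terms: -19, 30, 56, 60, 50, 25, 39  ⇒  Σ = 241
Signed area = Σ/2 = 120.5 (positive ⇒ counter-clockwise traversal).

120.5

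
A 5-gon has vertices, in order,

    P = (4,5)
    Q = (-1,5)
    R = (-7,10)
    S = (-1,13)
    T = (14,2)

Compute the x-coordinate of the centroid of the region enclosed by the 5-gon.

Apply the shoelace formula. First the cross-terms c_i = x_i·y_{i+1} − x_{i+1}·y_i:
  25, 25, -81, -184, 62  ⇒  2A = -153, A = -76.5.
Then Σ (x_i + x_{i+1})·c_i = -753, so x̄ = -753 / (6·(-76.5)) = 251/153.

251/153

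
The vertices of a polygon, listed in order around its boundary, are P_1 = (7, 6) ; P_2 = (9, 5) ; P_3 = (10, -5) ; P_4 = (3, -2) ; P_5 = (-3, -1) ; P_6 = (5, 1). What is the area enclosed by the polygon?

51.5

Σ = (-19) + (-95) + (-5) + (-9) + (2) + (23) = -103
Area = |Σ|/2 = 51.5.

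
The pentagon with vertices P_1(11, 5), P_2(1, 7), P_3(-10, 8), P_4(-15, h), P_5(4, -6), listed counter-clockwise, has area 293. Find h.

-10

The doubled signed area Σ (x_i y_{i+1} − x_{i+1} y_i) is linear in h.
With h=0 it equals 446; the coefficient of h is -14 (from the two edges through P_4).
So -14·h + 446 = 2·293 = 586 ⇒ h = -10.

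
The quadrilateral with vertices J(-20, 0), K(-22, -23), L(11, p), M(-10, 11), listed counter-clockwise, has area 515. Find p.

2

Write out the shoelace sum; only the two edges meeting at L involve p:
2·Area = [((-22)·p − 11·(-23)) + (11·11 − (-10)·p)] + 680
       = -12·p + 1054 = 1030
⇒ p = 2.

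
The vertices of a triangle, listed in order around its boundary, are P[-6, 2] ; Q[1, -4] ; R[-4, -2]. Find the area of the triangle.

Apply the surveyor's formula: 2A = Σ (x_i·y_{i+1} − x_{i+1}·y_i), indices taken mod 3.
Σ = (22) + (-18) + (-20) = -16
Area = |Σ|/2 = 8.

8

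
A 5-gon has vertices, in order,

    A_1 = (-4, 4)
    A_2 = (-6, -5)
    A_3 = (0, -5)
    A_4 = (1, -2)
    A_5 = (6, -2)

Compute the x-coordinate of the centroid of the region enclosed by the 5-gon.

Apply the shoelace (surveyor's) formula. First the cross-terms c_i = x_i·y_{i+1} − x_{i+1}·y_i:
  44, 30, 5, 10, 16  ⇒  2A = 105, A = 52.5.
Then Σ (x_i + x_{i+1})·c_i = -513, so x̄ = -513 / (6·52.5) = -57/35.

-57/35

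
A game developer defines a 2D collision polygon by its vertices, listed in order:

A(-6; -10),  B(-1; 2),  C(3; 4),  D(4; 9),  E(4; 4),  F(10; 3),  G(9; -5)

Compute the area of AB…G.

A→B: (-6)(2) − (-1)(-10) = -22
B→C: (-1)(4) − (3)(2) = -10
C→D: (3)(9) − (4)(4) = 11
D→E: (4)(4) − (4)(9) = -20
E→F: (4)(3) − (10)(4) = -28
F→G: (10)(-5) − (9)(3) = -77
G→A: (9)(-10) − (-6)(-5) = -120
Σ = -266
Area = |Σ|/2 = 133.

133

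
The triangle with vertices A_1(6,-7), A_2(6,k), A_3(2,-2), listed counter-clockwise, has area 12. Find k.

The doubled signed area Σ (x_i y_{i+1} − x_{i+1} y_i) is linear in k.
With k=0 it equals 28; the coefficient of k is 4 (from the two edges through A_2).
So 4·k + 28 = 2·12 = 24 ⇒ k = -1.

-1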